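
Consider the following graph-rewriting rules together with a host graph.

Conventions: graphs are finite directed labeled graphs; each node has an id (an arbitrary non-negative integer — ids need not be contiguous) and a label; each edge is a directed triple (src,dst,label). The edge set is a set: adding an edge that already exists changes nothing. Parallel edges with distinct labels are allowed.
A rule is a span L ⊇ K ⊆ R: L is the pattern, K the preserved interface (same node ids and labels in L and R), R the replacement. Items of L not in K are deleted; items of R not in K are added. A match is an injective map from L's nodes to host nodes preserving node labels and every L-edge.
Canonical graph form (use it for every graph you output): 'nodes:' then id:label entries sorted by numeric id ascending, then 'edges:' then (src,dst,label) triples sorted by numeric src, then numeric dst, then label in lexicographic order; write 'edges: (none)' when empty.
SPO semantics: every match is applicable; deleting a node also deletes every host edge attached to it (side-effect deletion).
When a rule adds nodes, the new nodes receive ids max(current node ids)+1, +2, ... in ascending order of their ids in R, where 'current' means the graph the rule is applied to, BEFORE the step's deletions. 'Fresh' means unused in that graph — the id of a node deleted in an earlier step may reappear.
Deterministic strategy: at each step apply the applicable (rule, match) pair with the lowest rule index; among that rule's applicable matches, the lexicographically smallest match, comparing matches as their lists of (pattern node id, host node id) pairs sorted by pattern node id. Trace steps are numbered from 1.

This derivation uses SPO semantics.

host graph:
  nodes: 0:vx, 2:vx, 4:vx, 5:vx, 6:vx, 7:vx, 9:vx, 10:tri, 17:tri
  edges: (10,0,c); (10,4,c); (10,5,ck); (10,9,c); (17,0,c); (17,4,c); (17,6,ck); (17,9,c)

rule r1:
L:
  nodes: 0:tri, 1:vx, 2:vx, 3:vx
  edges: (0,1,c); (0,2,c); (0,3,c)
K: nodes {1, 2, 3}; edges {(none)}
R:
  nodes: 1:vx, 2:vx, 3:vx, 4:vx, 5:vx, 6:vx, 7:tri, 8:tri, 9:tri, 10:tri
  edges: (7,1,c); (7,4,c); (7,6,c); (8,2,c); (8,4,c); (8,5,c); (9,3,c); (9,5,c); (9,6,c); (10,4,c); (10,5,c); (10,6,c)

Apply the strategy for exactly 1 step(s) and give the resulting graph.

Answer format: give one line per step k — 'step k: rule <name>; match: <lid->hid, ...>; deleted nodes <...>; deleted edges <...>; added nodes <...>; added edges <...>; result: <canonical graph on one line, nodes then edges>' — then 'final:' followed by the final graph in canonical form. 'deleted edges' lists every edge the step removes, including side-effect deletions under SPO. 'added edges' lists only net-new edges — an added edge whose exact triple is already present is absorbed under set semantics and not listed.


step 1: rule r1; match: 0->10, 1->0, 2->4, 3->9; deleted nodes 10; deleted edges (10,0,c); (10,4,c); (10,5,ck); (10,9,c); added nodes 18, 19, 20, 21, 22, 23, 24; added edges (21,0,c); (21,18,c); (21,20,c); (22,4,c); (22,18,c); (22,19,c); (23,9,c); (23,19,c); (23,20,c); (24,18,c); (24,19,c); (24,20,c); result: nodes: 0:vx, 2:vx, 4:vx, 5:vx, 6:vx, 7:vx, 9:vx, 17:tri, 18:vx, 19:vx, 20:vx, 21:tri, 22:tri, 23:tri, 24:tri edges: (17,0,c); (17,4,c); (17,6,ck); (17,9,c); (21,0,c); (21,18,c); (21,20,c); (22,4,c); (22,18,c); (22,19,c); (23,9,c); (23,19,c); (23,20,c); (24,18,c); (24,19,c); (24,20,c)
final:
nodes: 0:vx, 2:vx, 4:vx, 5:vx, 6:vx, 7:vx, 9:vx, 17:tri, 18:vx, 19:vx, 20:vx, 21:tri, 22:tri, 23:tri, 24:tri
edges: (17,0,c); (17,4,c); (17,6,ck); (17,9,c); (21,0,c); (21,18,c); (21,20,c); (22,4,c); (22,18,c); (22,19,c); (23,9,c); (23,19,c); (23,20,c); (24,18,c); (24,19,c); (24,20,c)


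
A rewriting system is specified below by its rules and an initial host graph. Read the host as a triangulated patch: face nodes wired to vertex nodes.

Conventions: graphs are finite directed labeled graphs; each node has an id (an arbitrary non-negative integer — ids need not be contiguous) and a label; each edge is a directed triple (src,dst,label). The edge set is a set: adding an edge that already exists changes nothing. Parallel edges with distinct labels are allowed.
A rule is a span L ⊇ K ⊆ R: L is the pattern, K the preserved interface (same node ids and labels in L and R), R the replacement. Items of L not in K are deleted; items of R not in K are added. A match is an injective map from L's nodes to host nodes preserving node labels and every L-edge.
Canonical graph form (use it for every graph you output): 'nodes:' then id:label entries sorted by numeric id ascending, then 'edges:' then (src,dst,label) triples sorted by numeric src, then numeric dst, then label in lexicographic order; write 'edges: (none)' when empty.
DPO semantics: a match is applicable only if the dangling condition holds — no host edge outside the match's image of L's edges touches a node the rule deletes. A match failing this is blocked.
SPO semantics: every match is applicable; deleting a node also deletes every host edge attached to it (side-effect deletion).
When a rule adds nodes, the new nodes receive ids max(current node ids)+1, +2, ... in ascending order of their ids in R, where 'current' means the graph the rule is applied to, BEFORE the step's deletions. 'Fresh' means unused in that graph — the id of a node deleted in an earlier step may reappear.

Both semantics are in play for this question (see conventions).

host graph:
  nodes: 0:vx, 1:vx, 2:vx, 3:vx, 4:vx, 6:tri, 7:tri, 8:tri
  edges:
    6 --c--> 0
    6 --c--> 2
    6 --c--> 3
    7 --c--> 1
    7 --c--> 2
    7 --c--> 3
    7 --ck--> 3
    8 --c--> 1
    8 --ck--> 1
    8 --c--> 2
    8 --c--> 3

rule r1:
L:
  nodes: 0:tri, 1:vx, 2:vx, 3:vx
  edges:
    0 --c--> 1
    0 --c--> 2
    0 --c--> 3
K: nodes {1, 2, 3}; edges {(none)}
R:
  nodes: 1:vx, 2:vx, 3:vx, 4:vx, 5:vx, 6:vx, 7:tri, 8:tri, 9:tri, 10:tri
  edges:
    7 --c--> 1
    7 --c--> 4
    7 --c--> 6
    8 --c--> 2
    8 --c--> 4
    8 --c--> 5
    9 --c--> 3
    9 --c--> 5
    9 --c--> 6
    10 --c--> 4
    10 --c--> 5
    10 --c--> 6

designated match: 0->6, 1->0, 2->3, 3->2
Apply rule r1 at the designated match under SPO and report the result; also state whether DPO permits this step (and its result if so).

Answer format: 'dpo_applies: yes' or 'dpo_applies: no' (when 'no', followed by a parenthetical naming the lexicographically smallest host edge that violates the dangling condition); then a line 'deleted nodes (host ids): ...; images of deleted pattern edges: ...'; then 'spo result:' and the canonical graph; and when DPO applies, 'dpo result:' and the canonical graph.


dpo_applies: yes
deleted nodes (host ids): 6; images of deleted pattern edges: (6,0,c); (6,2,c); (6,3,c)
spo result:
nodes: 0:vx, 1:vx, 2:vx, 3:vx, 4:vx, 7:tri, 8:tri, 9:vx, 10:vx, 11:vx, 12:tri, 13:tri, 14:tri, 15:tri
edges: (7,1,c); (7,2,c); (7,3,c); (7,3,ck); (8,1,c); (8,1,ck); (8,2,c); (8,3,c); (12,0,c); (12,9,c); (12,11,c); (13,3,c); (13,9,c); (13,10,c); (14,2,c); (14,10,c); (14,11,c); (15,9,c); (15,10,c); (15,11,c)
dpo result:
nodes: 0:vx, 1:vx, 2:vx, 3:vx, 4:vx, 7:tri, 8:tri, 9:vx, 10:vx, 11:vx, 12:tri, 13:tri, 14:tri, 15:tri
edges: (7,1,c); (7,2,c); (7,3,c); (7,3,ck); (8,1,c); (8,1,ck); (8,2,c); (8,3,c); (12,0,c); (12,9,c); (12,11,c); (13,3,c); (13,9,c); (13,10,c); (14,2,c); (14,10,c); (14,11,c); (15,9,c); (15,10,c); (15,11,c)


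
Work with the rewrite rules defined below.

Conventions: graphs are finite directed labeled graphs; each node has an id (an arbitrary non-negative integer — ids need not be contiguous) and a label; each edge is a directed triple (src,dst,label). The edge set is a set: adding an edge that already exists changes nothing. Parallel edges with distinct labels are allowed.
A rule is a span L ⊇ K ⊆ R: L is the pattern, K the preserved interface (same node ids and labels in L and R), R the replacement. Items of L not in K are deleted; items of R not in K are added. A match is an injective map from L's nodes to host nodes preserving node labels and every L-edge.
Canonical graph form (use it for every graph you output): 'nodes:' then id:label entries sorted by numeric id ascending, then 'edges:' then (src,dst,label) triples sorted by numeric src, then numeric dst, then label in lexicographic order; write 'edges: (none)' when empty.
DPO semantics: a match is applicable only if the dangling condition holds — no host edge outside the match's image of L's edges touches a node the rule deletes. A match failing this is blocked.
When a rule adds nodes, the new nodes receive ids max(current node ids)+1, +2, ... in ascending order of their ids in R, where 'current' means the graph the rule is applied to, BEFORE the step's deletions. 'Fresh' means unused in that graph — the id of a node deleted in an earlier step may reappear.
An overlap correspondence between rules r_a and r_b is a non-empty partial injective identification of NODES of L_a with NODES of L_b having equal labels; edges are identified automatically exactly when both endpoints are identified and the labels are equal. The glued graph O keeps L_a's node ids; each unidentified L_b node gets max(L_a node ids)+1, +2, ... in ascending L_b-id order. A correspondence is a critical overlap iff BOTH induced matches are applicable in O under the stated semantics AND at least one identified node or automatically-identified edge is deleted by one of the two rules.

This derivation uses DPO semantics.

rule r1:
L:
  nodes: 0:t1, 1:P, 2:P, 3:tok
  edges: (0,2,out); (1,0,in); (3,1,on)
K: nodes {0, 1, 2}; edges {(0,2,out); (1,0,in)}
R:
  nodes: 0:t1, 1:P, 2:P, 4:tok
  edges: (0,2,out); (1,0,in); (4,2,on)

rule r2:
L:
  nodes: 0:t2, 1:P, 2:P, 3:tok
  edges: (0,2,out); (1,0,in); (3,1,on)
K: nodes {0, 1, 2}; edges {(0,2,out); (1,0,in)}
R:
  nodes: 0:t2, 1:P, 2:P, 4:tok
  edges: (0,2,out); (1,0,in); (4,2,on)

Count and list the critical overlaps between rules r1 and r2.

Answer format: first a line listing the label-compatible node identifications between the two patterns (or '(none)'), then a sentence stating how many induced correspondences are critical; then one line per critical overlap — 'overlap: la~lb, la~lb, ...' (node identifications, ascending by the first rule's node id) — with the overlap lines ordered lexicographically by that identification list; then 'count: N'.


label-compatible node identifications between L(r1) and L(r2): 1~1, 1~2, 2~1, 2~2, 3~3
2 of the induced correspondences are critical overlaps of r1 and r2.
overlap: 1~1, 2~2, 3~3
overlap: 1~1, 3~3
count: 2


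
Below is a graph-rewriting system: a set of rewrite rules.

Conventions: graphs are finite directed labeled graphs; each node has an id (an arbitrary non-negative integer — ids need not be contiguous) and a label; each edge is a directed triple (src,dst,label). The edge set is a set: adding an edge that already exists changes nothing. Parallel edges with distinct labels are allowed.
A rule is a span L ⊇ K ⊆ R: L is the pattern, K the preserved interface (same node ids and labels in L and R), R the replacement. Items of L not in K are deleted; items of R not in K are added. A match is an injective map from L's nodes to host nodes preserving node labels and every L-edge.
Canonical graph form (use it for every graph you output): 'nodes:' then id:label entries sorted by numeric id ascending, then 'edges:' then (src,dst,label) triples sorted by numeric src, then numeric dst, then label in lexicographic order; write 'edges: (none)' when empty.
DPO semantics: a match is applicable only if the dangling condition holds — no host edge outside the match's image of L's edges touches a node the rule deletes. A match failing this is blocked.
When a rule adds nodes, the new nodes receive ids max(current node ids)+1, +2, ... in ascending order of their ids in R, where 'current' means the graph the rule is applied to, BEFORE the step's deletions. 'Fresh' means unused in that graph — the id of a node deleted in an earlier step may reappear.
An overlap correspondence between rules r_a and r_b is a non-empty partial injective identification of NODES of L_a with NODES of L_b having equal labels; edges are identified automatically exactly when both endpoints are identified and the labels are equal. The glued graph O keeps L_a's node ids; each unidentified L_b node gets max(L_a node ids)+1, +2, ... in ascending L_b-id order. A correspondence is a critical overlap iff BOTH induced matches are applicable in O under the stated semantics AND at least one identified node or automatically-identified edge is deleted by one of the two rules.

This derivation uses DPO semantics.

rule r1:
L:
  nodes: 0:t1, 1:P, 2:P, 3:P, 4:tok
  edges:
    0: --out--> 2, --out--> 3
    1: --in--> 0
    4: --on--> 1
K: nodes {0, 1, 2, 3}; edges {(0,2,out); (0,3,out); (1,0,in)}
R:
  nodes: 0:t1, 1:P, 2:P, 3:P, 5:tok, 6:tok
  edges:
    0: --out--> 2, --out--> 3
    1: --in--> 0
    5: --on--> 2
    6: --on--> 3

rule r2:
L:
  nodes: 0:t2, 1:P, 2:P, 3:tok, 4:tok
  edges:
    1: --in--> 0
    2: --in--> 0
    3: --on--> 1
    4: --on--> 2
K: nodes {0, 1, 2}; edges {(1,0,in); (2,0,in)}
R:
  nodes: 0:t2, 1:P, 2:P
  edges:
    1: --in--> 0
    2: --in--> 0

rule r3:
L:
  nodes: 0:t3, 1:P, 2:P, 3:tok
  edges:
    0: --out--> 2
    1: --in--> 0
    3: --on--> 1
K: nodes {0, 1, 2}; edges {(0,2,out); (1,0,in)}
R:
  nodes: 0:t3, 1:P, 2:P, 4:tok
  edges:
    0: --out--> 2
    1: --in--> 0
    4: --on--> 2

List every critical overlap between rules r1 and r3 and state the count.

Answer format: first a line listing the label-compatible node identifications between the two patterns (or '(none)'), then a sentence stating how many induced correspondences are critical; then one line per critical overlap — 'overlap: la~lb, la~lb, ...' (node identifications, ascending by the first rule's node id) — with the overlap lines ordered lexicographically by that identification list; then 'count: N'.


label-compatible node identifications between L(r1) and L(r3): 1~1, 1~2, 2~1, 2~2, 3~1, 3~2, 4~3
3 of the induced correspondences are critical overlaps of r1 and r3.
overlap: 1~1, 2~2, 4~3
overlap: 1~1, 3~2, 4~3
overlap: 1~1, 4~3
count: 3


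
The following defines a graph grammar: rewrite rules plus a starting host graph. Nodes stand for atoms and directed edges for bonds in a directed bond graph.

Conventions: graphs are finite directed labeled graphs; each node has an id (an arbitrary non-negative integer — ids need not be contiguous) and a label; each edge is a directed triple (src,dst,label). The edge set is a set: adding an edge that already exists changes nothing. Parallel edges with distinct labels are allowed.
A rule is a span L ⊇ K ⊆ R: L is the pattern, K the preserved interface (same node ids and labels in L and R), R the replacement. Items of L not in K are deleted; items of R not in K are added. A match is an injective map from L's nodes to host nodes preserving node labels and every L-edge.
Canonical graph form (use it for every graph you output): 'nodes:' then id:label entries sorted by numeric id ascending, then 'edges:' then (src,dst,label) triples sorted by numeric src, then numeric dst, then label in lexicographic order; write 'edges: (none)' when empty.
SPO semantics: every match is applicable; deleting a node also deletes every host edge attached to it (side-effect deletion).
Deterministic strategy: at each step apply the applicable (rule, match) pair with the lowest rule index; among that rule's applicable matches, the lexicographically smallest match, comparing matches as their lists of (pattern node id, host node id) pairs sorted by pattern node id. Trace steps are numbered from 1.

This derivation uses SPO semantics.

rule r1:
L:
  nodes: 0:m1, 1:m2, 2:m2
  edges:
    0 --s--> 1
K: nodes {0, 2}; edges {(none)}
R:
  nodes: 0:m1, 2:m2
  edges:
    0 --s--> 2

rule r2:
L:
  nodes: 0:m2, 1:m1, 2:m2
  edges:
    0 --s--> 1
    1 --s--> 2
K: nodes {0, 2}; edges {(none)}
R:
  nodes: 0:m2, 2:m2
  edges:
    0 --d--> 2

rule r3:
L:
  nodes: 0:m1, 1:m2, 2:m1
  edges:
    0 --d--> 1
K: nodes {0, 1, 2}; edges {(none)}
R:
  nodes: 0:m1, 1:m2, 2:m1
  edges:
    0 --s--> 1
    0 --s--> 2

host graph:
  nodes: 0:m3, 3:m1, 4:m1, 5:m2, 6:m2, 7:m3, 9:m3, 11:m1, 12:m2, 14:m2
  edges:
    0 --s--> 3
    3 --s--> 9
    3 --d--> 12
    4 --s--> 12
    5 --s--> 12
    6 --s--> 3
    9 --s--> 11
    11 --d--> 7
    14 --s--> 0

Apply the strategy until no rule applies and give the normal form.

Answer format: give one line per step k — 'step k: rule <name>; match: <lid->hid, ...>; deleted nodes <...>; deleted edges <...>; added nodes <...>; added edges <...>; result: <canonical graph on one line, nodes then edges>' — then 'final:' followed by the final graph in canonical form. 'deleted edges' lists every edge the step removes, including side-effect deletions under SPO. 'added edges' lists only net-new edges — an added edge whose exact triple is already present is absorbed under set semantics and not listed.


step 1: rule r1; match: 0->4, 1->12, 2->5; deleted nodes 12; deleted edges (3,12,d); (4,12,s); (5,12,s); added nodes (none); added edges (4,5,s); result: nodes: 0:m3, 3:m1, 4:m1, 5:m2, 6:m2, 7:m3, 9:m3, 11:m1, 14:m2 edges: (0,3,s); (3,9,s); (4,5,s); (6,3,s); (9,11,s); (11,7,d); (14,0,s)
step 2: rule r1; match: 0->4, 1->5, 2->6; deleted nodes 5; deleted edges (4,5,s); added nodes (none); added edges (4,6,s); result: nodes: 0:m3, 3:m1, 4:m1, 6:m2, 7:m3, 9:m3, 11:m1, 14:m2 edges: (0,3,s); (3,9,s); (4,6,s); (6,3,s); (9,11,s); (11,7,d); (14,0,s)
step 3: rule r1; match: 0->4, 1->6, 2->14; deleted nodes 6; deleted edges (4,6,s); (6,3,s); added nodes (none); added edges (4,14,s); result: nodes: 0:m3, 3:m1, 4:m1, 7:m3, 9:m3, 11:m1, 14:m2 edges: (0,3,s); (3,9,s); (4,14,s); (9,11,s); (11,7,d); (14,0,s)
final:
nodes: 0:m3, 3:m1, 4:m1, 7:m3, 9:m3, 11:m1, 14:m2
edges: (0,3,s); (3,9,s); (4,14,s); (9,11,s); (11,7,d); (14,0,s)


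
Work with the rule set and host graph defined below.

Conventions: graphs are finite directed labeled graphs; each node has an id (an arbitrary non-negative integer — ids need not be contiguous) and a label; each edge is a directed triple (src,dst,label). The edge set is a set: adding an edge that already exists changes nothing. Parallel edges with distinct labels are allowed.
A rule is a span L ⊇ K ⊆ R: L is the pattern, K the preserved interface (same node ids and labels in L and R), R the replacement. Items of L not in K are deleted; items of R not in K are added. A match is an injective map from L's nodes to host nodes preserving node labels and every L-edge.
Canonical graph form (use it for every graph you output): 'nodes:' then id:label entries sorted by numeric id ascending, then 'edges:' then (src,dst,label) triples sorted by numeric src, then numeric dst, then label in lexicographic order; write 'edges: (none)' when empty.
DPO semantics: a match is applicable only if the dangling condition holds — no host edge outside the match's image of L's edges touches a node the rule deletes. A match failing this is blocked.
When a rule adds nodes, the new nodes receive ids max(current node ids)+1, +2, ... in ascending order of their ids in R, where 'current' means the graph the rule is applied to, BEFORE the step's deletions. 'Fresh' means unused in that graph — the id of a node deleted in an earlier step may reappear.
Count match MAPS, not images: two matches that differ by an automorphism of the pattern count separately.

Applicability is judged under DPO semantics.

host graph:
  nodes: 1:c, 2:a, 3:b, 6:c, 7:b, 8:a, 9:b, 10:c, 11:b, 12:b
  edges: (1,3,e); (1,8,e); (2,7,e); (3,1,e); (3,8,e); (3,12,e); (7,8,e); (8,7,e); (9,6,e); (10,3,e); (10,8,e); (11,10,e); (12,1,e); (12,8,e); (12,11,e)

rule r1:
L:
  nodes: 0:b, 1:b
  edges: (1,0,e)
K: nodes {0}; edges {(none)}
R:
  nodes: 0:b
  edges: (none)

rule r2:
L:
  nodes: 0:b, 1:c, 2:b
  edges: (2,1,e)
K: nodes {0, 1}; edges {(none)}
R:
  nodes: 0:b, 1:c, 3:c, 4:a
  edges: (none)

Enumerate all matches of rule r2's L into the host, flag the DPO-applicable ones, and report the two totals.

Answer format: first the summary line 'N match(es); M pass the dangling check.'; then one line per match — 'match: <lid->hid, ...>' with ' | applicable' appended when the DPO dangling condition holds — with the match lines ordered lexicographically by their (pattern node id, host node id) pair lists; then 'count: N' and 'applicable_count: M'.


16 match(es); 4 pass the dangling check.
match: 0->3, 1->1, 2->12
match: 0->3, 1->6, 2->9 | applicable
match: 0->3, 1->10, 2->11
match: 0->7, 1->1, 2->3
match: 0->7, 1->1, 2->12
match: 0->7, 1->6, 2->9 | applicable
match: 0->7, 1->10, 2->11
match: 0->9, 1->1, 2->3
match: 0->9, 1->1, 2->12
match: 0->9, 1->10, 2->11
match: 0->11, 1->1, 2->3
match: 0->11, 1->1, 2->12
match: 0->11, 1->6, 2->9 | applicable
match: 0->12, 1->1, 2->3
match: 0->12, 1->6, 2->9 | applicable
match: 0->12, 1->10, 2->11
count: 16
applicable_count: 4


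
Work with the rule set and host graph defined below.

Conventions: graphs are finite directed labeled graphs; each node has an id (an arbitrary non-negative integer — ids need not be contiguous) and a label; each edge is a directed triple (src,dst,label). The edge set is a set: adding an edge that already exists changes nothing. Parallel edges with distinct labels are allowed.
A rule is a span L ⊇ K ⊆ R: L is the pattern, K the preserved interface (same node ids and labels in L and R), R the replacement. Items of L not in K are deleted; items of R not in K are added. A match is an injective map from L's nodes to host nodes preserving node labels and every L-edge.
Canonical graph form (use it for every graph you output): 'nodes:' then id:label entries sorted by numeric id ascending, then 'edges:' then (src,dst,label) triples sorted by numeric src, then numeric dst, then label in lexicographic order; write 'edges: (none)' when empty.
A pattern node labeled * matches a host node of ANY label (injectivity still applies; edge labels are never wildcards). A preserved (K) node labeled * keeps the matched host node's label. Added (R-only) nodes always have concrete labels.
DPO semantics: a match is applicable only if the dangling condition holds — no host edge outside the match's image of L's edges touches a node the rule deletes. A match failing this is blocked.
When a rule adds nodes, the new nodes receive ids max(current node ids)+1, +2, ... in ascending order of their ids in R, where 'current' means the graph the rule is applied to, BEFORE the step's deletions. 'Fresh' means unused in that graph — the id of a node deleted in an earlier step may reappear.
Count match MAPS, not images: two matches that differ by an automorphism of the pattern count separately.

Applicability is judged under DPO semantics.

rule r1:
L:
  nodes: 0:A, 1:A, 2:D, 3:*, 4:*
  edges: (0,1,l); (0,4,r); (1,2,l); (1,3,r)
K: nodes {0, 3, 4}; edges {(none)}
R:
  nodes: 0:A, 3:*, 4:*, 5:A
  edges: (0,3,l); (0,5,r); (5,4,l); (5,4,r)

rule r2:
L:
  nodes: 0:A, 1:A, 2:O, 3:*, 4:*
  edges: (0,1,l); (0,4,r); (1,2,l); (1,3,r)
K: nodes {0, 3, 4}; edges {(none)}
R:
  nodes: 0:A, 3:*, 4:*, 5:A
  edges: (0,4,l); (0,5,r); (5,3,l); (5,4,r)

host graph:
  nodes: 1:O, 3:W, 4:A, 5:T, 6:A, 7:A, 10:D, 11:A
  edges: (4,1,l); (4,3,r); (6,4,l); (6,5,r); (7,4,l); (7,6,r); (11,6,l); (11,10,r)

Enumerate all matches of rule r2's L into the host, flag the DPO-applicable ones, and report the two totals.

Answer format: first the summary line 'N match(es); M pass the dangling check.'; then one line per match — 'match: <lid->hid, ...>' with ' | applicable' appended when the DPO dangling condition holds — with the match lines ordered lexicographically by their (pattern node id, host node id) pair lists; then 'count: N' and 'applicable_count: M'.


2 match(es); 0 pass the dangling check.
match: 0->6, 1->4, 2->1, 3->3, 4->5
match: 0->7, 1->4, 2->1, 3->3, 4->6
count: 2
applicable_count: 0


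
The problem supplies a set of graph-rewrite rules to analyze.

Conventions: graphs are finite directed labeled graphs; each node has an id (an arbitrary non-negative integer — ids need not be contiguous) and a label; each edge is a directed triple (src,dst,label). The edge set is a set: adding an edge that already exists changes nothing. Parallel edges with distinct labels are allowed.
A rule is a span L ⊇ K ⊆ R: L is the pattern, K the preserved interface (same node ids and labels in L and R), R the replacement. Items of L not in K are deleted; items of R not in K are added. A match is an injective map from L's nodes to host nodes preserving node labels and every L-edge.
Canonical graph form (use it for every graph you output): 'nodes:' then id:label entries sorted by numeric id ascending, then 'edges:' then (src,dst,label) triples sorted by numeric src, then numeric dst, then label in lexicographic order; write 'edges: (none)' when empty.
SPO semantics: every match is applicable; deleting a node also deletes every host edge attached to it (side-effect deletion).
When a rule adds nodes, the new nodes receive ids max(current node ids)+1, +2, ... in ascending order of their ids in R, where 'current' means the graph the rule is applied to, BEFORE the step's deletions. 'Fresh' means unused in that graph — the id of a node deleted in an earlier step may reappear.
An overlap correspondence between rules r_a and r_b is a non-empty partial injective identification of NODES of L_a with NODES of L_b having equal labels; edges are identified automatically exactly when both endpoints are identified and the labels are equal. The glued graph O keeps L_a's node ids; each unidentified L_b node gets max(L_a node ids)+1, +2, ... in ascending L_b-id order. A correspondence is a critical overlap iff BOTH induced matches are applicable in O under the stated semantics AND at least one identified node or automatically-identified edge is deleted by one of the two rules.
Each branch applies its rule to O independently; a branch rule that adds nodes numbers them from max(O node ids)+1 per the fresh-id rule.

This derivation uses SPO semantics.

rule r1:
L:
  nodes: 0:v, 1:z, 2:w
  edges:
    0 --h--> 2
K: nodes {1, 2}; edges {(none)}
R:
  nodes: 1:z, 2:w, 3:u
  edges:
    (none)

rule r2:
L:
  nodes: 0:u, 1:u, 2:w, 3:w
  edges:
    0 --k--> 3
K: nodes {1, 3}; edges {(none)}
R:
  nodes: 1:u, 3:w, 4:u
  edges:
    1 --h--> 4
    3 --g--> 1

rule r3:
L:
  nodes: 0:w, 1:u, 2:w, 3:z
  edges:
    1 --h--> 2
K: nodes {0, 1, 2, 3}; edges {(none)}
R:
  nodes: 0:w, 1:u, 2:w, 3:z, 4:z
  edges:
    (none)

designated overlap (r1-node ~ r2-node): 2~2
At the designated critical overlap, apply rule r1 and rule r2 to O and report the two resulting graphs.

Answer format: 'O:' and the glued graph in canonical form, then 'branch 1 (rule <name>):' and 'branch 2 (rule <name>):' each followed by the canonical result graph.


O:
nodes: 0:v, 1:z, 2:w, 3:u, 4:u, 5:w
edges: (0,2,h); (3,5,k)
branch 1 (rule r1):
nodes: 1:z, 2:w, 3:u, 4:u, 5:w, 6:u
edges: (3,5,k)
branch 2 (rule r2):
nodes: 0:v, 1:z, 4:u, 5:w, 6:u
edges: (4,6,h); (5,4,g)


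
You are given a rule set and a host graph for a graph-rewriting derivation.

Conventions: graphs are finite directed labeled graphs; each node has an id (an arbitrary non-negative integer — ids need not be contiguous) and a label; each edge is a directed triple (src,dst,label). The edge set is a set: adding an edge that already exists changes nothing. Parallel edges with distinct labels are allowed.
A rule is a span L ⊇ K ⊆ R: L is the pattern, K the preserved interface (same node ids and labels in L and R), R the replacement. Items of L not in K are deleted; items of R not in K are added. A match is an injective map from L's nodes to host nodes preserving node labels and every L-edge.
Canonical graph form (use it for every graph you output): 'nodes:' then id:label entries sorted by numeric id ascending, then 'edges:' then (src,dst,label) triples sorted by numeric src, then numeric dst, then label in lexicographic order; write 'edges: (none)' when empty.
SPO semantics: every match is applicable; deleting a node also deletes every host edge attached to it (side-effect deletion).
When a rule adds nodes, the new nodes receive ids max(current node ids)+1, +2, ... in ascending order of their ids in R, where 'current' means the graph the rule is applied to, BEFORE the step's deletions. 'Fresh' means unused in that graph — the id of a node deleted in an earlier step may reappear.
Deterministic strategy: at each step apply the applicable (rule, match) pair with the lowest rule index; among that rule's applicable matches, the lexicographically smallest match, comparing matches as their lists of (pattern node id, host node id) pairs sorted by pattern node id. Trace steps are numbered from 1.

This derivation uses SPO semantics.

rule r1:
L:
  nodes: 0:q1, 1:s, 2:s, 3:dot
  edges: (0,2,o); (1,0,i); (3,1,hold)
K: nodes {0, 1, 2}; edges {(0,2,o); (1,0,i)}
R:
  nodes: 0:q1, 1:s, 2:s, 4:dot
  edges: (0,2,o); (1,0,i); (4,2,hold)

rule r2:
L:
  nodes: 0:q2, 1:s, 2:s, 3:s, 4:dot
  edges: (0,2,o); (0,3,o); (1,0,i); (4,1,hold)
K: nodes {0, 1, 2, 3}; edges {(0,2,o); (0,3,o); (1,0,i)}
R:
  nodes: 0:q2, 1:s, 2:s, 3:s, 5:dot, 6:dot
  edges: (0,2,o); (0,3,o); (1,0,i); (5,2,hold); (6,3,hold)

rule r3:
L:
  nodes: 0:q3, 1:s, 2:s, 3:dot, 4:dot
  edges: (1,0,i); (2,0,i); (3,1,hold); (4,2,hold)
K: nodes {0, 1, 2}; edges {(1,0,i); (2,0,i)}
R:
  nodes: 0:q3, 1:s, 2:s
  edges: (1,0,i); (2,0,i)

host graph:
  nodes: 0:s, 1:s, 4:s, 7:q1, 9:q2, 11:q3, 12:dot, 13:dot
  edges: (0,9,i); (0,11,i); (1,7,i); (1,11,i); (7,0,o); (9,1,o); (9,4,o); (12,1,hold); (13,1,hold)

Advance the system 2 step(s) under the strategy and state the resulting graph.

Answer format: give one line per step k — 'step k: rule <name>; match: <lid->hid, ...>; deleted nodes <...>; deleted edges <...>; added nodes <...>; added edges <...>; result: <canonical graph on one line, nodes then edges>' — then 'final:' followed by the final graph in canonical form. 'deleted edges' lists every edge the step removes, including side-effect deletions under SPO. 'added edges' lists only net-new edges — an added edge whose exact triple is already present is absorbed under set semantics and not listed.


step 1: rule r1; match: 0->7, 1->1, 2->0, 3->12; deleted nodes 12; deleted edges (12,1,hold); added nodes 14; added edges (14,0,hold); result: nodes: 0:s, 1:s, 4:s, 7:q1, 9:q2, 11:q3, 13:dot, 14:dot edges: (0,9,i); (0,11,i); (1,7,i); (1,11,i); (7,0,o); (9,1,o); (9,4,o); (13,1,hold); (14,0,hold)
step 2: rule r1; match: 0->7, 1->1, 2->0, 3->13; deleted nodes 13; deleted edges (13,1,hold); added nodes 15; added edges (15,0,hold); result: nodes: 0:s, 1:s, 4:s, 7:q1, 9:q2, 11:q3, 14:dot, 15:dot edges: (0,9,i); (0,11,i); (1,7,i); (1,11,i); (7,0,o); (9,1,o); (9,4,o); (14,0,hold); (15,0,hold)
final:
nodes: 0:s, 1:s, 4:s, 7:q1, 9:q2, 11:q3, 14:dot, 15:dot
edges: (0,9,i); (0,11,i); (1,7,i); (1,11,i); (7,0,o); (9,1,o); (9,4,o); (14,0,hold); (15,0,hold)


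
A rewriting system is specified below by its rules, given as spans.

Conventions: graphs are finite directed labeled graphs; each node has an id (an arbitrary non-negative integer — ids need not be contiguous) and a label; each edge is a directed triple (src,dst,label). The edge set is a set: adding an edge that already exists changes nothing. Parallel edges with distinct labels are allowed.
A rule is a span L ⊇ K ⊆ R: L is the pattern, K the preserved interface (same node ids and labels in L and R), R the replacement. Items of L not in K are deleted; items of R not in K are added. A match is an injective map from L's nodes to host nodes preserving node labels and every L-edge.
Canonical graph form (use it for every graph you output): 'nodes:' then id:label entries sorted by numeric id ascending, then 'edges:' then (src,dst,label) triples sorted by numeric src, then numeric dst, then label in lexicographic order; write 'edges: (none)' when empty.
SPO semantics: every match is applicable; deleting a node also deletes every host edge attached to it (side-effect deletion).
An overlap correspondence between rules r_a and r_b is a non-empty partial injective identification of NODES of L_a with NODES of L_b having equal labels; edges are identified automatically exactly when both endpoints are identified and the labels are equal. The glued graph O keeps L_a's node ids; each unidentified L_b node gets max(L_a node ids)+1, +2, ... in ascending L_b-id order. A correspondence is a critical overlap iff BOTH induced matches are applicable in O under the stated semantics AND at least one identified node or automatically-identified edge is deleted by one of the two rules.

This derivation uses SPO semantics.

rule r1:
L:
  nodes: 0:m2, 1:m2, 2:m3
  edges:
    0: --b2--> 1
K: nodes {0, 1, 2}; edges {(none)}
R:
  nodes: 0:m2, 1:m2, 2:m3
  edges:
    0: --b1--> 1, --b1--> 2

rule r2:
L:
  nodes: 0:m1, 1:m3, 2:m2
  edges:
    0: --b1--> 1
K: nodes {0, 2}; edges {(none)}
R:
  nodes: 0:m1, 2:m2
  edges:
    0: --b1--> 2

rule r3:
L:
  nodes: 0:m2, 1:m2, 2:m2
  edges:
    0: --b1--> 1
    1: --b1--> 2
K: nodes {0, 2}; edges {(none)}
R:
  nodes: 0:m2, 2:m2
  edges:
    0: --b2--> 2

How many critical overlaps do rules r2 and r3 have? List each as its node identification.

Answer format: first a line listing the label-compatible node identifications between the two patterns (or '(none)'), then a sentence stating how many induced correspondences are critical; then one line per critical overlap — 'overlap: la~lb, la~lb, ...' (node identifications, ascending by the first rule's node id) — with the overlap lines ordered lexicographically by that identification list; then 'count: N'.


label-compatible node identifications between L(r2) and L(r3): 2~0, 2~1, 2~2
1 of the induced correspondences is a critical overlap of r2 and r3.
overlap: 2~1
count: 1


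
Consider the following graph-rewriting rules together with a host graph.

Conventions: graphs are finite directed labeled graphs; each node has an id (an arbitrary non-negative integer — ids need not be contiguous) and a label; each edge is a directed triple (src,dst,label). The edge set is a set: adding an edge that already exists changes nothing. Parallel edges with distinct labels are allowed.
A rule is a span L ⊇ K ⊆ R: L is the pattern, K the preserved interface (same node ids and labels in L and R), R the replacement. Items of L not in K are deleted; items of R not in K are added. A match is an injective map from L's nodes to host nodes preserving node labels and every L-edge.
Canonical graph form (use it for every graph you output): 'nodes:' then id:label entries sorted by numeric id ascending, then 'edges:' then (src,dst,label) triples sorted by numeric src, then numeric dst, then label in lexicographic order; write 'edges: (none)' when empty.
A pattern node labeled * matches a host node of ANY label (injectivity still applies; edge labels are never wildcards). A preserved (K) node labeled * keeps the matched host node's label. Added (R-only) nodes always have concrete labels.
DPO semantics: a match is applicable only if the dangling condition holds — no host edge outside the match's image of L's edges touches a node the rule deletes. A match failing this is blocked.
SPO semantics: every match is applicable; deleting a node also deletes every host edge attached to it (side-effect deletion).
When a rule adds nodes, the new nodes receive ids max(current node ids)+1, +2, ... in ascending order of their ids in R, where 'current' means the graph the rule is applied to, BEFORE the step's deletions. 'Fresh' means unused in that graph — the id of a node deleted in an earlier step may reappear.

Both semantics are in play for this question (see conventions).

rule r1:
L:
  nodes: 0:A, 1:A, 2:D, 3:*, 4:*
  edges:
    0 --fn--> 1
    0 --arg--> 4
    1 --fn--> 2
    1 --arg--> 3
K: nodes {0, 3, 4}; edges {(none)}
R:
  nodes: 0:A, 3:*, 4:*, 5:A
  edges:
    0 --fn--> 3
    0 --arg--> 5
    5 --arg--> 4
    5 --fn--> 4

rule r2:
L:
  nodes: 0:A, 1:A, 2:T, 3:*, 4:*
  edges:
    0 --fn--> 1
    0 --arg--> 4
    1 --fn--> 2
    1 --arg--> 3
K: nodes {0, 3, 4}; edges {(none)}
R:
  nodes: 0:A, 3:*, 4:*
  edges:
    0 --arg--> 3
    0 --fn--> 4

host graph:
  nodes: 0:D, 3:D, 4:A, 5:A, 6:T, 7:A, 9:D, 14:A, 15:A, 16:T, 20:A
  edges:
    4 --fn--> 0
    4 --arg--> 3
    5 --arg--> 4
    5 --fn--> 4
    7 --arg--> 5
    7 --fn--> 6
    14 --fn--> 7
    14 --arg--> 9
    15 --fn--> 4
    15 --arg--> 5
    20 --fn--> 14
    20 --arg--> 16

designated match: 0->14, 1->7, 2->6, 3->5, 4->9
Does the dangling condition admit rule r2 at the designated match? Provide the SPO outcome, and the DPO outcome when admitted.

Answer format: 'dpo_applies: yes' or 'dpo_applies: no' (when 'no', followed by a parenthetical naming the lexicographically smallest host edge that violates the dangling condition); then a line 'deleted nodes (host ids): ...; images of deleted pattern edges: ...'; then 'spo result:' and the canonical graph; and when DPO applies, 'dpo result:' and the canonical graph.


dpo_applies: yes
deleted nodes (host ids): 6, 7; images of deleted pattern edges: (7,5,arg); (7,6,fn); (14,7,fn); (14,9,arg)
spo result:
nodes: 0:D, 3:D, 4:A, 5:A, 9:D, 14:A, 15:A, 16:T, 20:A
edges: (4,0,fn); (4,3,arg); (5,4,arg); (5,4,fn); (14,5,arg); (14,9,fn); (15,4,fn); (15,5,arg); (20,14,fn); (20,16,arg)
dpo result:
nodes: 0:D, 3:D, 4:A, 5:A, 9:D, 14:A, 15:A, 16:T, 20:A
edges: (4,0,fn); (4,3,arg); (5,4,arg); (5,4,fn); (14,5,arg); (14,9,fn); (15,4,fn); (15,5,arg); (20,14,fn); (20,16,arg)


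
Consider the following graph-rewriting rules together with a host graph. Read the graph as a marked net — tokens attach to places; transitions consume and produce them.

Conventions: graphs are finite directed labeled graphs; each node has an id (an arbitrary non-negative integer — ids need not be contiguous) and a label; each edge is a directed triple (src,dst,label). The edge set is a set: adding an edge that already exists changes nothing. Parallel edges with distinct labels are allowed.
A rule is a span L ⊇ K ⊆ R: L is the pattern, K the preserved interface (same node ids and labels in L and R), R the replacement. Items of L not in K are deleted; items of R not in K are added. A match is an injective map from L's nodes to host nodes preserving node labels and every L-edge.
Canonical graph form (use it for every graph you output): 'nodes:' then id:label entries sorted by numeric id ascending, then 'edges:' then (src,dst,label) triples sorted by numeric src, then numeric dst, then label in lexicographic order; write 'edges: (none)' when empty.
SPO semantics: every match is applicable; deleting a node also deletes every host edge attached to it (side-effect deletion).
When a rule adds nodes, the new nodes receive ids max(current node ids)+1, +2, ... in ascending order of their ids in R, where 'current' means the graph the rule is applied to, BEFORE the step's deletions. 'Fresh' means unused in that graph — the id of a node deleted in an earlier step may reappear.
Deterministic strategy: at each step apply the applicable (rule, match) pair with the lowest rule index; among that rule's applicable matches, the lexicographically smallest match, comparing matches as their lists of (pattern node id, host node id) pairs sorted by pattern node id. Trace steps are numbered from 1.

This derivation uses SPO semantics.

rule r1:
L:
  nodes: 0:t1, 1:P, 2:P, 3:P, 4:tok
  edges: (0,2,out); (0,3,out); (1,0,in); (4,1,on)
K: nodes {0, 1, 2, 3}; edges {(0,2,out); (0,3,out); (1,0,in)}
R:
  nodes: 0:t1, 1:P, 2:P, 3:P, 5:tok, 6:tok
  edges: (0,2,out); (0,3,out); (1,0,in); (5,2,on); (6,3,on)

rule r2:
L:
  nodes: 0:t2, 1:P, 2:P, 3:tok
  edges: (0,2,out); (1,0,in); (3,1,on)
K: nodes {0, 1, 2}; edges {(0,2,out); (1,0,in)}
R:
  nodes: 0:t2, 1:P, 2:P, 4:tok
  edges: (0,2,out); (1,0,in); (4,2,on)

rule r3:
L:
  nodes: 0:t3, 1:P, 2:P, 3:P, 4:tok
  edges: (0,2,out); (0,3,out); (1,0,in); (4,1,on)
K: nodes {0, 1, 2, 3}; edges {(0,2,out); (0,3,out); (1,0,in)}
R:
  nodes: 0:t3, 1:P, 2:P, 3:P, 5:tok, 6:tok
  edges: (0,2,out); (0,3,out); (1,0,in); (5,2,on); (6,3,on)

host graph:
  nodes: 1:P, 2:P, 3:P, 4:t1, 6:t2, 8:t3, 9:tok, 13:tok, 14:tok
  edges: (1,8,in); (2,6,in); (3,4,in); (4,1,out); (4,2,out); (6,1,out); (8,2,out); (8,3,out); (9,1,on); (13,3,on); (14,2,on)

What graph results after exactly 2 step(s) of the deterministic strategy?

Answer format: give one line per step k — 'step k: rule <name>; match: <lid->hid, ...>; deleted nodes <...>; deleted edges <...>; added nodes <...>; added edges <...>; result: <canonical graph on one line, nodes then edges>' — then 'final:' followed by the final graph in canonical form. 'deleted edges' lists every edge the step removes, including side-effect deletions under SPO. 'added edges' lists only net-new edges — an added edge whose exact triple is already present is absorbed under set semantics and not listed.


step 1: rule r1; match: 0->4, 1->3, 2->1, 3->2, 4->13; deleted nodes 13; deleted edges (13,3,on); added nodes 15, 16; added edges (15,1,on); (16,2,on); result: nodes: 1:P, 2:P, 3:P, 4:t1, 6:t2, 8:t3, 9:tok, 14:tok, 15:tok, 16:tok edges: (1,8,in); (2,6,in); (3,4,in); (4,1,out); (4,2,out); (6,1,out); (8,2,out); (8,3,out); (9,1,on); (14,2,on); (15,1,on); (16,2,on)
step 2: rule r2; match: 0->6, 1->2, 2->1, 3->14; deleted nodes 14; deleted edges (14,2,on); added nodes 17; added edges (17,1,on); result: nodes: 1:P, 2:P, 3:P, 4:t1, 6:t2, 8:t3, 9:tok, 15:tok, 16:tok, 17:tok edges: (1,8,in); (2,6,in); (3,4,in); (4,1,out); (4,2,out); (6,1,out); (8,2,out); (8,3,out); (9,1,on); (15,1,on); (16,2,on); (17,1,on)
final:
nodes: 1:P, 2:P, 3:P, 4:t1, 6:t2, 8:t3, 9:tok, 15:tok, 16:tok, 17:tok
edges: (1,8,in); (2,6,in); (3,4,in); (4,1,out); (4,2,out); (6,1,out); (8,2,out); (8,3,out); (9,1,on); (15,1,on); (16,2,on); (17,1,on)
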